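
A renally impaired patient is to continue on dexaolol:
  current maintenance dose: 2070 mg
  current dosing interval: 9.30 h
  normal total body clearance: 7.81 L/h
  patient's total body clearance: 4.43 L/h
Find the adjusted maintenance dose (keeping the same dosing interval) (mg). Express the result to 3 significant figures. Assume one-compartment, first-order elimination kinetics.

1170 mg

To keep the same average steady-state level, dosing rate must scale with clearance.
CL ratio = 4.43 / 7.81 = 0.5672
New dose (same interval) = 2070 × 0.5672 = 1174 mg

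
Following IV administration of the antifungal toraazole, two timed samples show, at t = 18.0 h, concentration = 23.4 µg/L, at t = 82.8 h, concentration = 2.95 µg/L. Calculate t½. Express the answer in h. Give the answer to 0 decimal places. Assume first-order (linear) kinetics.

22 h

k = ln(C₁/C₂) / (t₂ − t₁) = ln(23.4/2.95) / (82.8 − 18.0)
  = 2.071 / 64.80 = 0.03196 h⁻¹
t½ = ln2 / k = 0.693147 / 0.03196 = 21.69 h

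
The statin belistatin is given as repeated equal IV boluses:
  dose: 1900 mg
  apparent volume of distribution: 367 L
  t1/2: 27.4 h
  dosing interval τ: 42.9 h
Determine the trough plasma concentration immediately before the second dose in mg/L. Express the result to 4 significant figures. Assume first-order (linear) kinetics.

1.749 mg/L

C₀ per dose = Dose / Vd = 1900 / 367 = 5.177 mg/L
k = ln2 / t½ = 0.693147 / 27.4 = 0.02530 h⁻¹
Fraction remaining after one interval: r = e^(−kτ) = e^(−0.02530 × 42.9) = 0.3378
Before dose 2, 1 dose has been given (aged 1τ).
C_trough = C₀ × r = 5.177 × 0.3378 = 1.749 mg/L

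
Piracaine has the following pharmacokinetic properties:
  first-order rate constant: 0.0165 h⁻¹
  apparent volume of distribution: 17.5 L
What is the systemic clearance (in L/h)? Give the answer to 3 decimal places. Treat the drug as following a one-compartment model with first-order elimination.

0.289 L/h

CL = k × Vd = 0.0165 × 17.5 = 0.2888 L/h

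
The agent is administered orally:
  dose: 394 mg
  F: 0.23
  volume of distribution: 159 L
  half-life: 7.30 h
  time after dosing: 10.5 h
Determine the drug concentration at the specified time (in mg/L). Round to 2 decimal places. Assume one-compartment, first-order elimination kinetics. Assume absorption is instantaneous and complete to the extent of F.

Amount reaching circulation = F × Dose = 0.23 × 394.0 = 90.62 mg
C₀ = F·Dose / Vd = 90.62 / 159 = 0.5699 mg/L
k = ln2 / t½ = 0.693147 / 7.30 = 0.09495 h⁻¹
C = C₀ · e^(−k·t) = 0.5699 × e^(−0.09495 × 10.5)
  = 0.5699 × 0.3690 = 0.2103 mg/L

0.21 mg/L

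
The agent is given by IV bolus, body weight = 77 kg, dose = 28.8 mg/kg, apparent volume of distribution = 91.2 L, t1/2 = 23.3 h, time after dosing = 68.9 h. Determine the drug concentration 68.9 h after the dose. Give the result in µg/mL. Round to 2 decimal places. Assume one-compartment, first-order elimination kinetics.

3.13 µg/mL

Total dose = 28.8 × 77 = 2218 mg
C₀ = Dose / Vd = 2218 / 91.2 = 24.32 mg/L
k = ln2 / t½ = 0.693147 / 23.3 = 0.02975 h⁻¹
C = C₀ · e^(−k·t) = 24.32 × e^(−0.02975 × 68.9)
  = 24.32 × 0.1288 = 3.132 mg/L
(3.132 mg/L = 3.132 µg/mL)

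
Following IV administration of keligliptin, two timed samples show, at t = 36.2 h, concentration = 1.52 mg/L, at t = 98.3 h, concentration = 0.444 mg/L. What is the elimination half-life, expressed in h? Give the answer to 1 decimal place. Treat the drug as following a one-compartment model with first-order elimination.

35.0 h

k = ln(C₁/C₂) / (t₂ − t₁) = ln(1.52/0.444) / (98.3 − 36.2)
  = 1.231 / 62.10 = 0.01982 h⁻¹
t½ = ln2 / k = 0.693147 / 0.01982 = 34.97 h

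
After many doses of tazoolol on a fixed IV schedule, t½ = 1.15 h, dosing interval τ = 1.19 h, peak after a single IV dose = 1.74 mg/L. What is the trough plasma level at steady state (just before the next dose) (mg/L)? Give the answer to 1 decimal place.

1.7 mg/L

k = ln2 / t½ = 0.693147 / 1.15 = 0.6027 h⁻¹
e^(−kτ) = e^(−0.6027 × 1.19) = 0.4881
Accumulation ratio R = 1 / (1 − e^(−kτ)) = 1 / (1 − 0.4881) = 1.954
Steady-state trough = C₀ × R × e^(−kτ) = 1.74 × 1.954 × 0.4881 = 1.660 mg/L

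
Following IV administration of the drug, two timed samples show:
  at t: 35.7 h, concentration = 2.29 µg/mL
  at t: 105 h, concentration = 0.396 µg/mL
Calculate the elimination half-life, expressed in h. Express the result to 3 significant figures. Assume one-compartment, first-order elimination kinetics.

27.4 h

k = ln(C₁/C₂) / (t₂ − t₁) = ln(2.29/0.396) / (105 − 35.7)
  = 1.755 / 69.30 = 0.02532 h⁻¹
t½ = ln2 / k = 0.693147 / 0.02532 = 27.38 h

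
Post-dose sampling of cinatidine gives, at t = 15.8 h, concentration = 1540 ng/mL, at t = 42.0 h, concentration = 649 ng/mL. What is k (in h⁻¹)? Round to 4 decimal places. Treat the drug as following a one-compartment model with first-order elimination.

0.0330 h⁻¹

k = ln(C₁/C₂) / (t₂ − t₁) = ln(1540/649) / (42.0 − 15.8)
  = 0.8641 / 26.20 = 0.03298 h⁻¹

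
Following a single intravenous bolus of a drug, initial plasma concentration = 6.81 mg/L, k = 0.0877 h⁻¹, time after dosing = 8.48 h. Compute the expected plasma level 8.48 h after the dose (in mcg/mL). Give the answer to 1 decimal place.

3.2 mcg/mL

C = C₀ · e^(−k·t) = 6.810 × e^(−0.08770 × 8.48)
  = 6.810 × 0.4754 = 3.237 mg/L
(3.237 mg/L = 3.237 mcg/mL)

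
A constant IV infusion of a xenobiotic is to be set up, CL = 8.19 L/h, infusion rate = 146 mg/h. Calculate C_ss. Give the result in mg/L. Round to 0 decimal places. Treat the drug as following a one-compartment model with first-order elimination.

At steady state Css = R₀ / CL = 146 / 8.190 = 17.83 mg/L

18 mg/L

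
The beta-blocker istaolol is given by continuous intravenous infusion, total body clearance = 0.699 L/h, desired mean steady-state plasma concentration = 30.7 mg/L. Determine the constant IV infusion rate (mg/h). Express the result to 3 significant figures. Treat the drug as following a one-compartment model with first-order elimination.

21.5 mg/h

At steady state, infusion rate R₀ = Css × CL = 30.7 × 0.6990 = 21.46 mg/h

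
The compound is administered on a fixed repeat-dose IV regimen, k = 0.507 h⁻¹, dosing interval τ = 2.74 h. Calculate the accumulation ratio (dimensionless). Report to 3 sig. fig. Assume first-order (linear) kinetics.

e^(−kτ) = e^(−0.5070 × 2.74) = 0.2493
Accumulation ratio R = 1 / (1 − e^(−kτ)) = 1 / (1 − 0.2493) = 1.332

1.33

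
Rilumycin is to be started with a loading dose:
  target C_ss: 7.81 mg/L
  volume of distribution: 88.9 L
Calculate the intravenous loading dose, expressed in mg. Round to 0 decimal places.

694 mg

LD = Css × Vd = 7.81 × 88.9 = 694.3 mg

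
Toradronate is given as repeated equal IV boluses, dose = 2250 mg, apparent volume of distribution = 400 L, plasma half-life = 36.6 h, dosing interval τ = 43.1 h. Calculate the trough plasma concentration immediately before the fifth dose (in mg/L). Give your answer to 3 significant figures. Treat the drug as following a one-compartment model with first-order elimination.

C₀ per dose = Dose / Vd = 2250 / 400 = 5.625 mg/L
k = ln2 / t½ = 0.693147 / 36.6 = 0.01894 h⁻¹
Fraction remaining after one interval: r = e^(−kτ) = e^(−0.01894 × 43.1) = 0.4421
Before dose 5, 4 doses have been given (aged 1τ, 2τ, 3τ, 4τ).
C_trough = C₀ × (r + r² + … + r^4) = C₀ × r(1−r^4)/(1−r)
        = 5.625 × 0.4421 × (1 − 0.03820) / (1 − 0.4421) = 4.287 mg/L

4.29 mg/L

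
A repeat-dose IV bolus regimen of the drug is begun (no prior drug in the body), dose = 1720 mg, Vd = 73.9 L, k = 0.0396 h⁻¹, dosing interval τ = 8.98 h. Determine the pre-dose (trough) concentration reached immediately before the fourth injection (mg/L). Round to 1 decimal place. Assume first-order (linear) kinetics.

C₀ per dose = Dose / Vd = 1720 / 73.9 = 23.27 mg/L
Fraction remaining after one interval: r = e^(−kτ) = e^(−0.03960 × 8.98) = 0.7007
Before dose 4, 3 doses have been given (aged 1τ, 2τ, 3τ).
C_trough = C₀ × (r + r² + … + r^3) = C₀ × r(1−r^3)/(1−r)
        = 23.27 × 0.7007 × (1 − 0.3440) / (1 − 0.7007) = 35.74 mg/L

35.7 mg/L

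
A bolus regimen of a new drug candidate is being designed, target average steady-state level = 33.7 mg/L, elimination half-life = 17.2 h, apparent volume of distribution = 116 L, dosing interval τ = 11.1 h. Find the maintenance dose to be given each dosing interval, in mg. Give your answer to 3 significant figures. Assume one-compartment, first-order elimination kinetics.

k = ln2 / t½ = 0.693147 / 17.2 = 0.04030 h⁻¹
CL = k × Vd = 0.04030 × 116 = 4.675 L/h
At steady state, Dose/τ = Css × CL.
Dose = Css × CL × τ = 33.7 × 4.675 × 11.1 = 1749 mg

1750 mg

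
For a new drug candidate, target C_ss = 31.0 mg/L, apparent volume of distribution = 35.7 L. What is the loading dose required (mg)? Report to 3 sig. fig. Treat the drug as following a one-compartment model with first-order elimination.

LD = Css × Vd = 31.0 × 35.7 = 1107 mg

1110 mg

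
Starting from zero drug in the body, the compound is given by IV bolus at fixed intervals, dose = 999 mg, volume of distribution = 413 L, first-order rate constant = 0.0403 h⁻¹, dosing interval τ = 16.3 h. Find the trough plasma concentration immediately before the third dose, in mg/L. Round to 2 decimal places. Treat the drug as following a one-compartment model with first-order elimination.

1.90 mg/L

C₀ per dose = Dose / Vd = 999 / 413 = 2.419 mg/L
Fraction remaining after one interval: r = e^(−kτ) = e^(−0.04030 × 16.3) = 0.5185
Before dose 3, 2 doses have been given (aged 1τ, 2τ).
C_trough = C₀ × (r + r²) = 2.419 × (0.5185 + 0.2688) = 1.904 mg/L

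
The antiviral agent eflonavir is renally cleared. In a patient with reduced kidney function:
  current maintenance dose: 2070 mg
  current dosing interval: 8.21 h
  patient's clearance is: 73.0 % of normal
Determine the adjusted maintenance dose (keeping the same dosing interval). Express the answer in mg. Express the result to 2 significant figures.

To keep the same average steady-state level, dosing rate must scale with clearance.
CL ratio = 73.0 / 100 = 0.7300
New dose (same interval) = 2070 × 0.7300 = 1511 mg

1500 mg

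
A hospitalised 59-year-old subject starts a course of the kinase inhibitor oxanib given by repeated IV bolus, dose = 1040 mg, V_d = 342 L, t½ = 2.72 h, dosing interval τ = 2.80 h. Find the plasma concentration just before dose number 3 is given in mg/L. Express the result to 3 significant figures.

2.22 mg/L

C₀ per dose = Dose / Vd = 1040 / 342 = 3.041 mg/L
k = ln2 / t½ = 0.693147 / 2.72 = 0.2548 h⁻¹
Fraction remaining after one interval: r = e^(−kτ) = e^(−0.2548 × 2.80) = 0.4900
Before dose 3, 2 doses have been given (aged 1τ, 2τ).
C_trough = C₀ × (r + r²) = 3.041 × (0.4900 + 0.2401) = 2.220 mg/L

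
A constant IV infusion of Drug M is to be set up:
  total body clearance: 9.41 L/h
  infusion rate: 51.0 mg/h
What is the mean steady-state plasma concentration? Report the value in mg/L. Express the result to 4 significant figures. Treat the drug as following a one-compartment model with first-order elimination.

5.420 mg/L

At steady state Css = R₀ / CL = 51.0 / 9.410 = 5.420 mg/L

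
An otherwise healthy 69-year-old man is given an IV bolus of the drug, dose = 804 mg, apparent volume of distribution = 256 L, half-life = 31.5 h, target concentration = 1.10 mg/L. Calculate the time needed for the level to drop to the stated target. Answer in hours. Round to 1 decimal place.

47.7 h

C₀ = Dose / Vd = 804.0 / 256 = 3.141 mg/L
k = ln2 / t½ = 0.693147 / 31.5 = 0.02200 h⁻¹
t = ln(C₀ / C) / k = ln(3.141 / 1.10) / 0.02200
  = ln(2.855) / 0.02200 = 1.049 / 0.02200 = 47.68 h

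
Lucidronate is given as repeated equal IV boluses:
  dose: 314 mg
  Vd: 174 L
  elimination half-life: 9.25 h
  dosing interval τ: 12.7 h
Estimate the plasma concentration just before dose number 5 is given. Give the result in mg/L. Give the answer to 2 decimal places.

1.11 mg/L

C₀ per dose = Dose / Vd = 314 / 174 = 1.805 mg/L
k = ln2 / t½ = 0.693147 / 9.25 = 0.07493 h⁻¹
Fraction remaining after one interval: r = e^(−kτ) = e^(−0.07493 × 12.7) = 0.3861
Before dose 5, 4 doses have been given (aged 1τ, 2τ, 3τ, 4τ).
C_trough = C₀ × (r + r² + … + r^4) = C₀ × r(1−r^4)/(1−r)
        = 1.805 × 0.3861 × (1 − 0.02222) / (1 − 0.3861) = 1.110 mg/L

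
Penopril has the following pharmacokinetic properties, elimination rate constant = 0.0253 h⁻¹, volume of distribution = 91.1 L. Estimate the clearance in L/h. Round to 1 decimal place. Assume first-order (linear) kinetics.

2.3 L/h

CL = k × Vd = 0.0253 × 91.1 = 2.305 L/h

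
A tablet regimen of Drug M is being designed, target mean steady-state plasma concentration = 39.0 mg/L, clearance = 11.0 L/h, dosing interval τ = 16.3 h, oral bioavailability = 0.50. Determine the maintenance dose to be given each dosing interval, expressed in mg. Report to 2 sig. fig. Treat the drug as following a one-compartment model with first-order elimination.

At steady state, F × (Dose/τ) = Css × CL.
Dose = Css × CL × τ / F = 39.0 × 11.00 × 16.3 / 0.50 = 13990 mg

14000 mg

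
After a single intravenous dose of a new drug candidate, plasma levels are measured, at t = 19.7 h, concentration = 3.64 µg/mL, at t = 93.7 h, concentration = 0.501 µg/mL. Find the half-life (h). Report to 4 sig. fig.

k = ln(C₁/C₂) / (t₂ − t₁) = ln(3.64/0.501) / (93.7 − 19.7)
  = 1.983 / 74.00 = 0.02680 h⁻¹
t½ = ln2 / k = 0.693147 / 0.02680 = 25.86 h

25.86 h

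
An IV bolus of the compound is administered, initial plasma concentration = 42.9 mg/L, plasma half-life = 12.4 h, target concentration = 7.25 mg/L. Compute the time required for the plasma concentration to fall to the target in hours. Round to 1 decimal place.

31.8 h

k = ln2 / t½ = 0.693147 / 12.4 = 0.05590 h⁻¹
t = ln(C₀ / C) / k = ln(42.90 / 7.25) / 0.05590
  = ln(5.917) / 0.05590 = 1.778 / 0.05590 = 31.81 h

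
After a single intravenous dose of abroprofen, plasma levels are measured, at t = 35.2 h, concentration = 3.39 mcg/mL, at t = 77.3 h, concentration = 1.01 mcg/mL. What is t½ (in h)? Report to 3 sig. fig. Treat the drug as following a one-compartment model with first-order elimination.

k = ln(C₁/C₂) / (t₂ − t₁) = ln(3.39/1.01) / (77.3 − 35.2)
  = 1.211 / 42.10 = 0.02876 h⁻¹
t½ = ln2 / k = 0.693147 / 0.02876 = 24.10 h

24.1 h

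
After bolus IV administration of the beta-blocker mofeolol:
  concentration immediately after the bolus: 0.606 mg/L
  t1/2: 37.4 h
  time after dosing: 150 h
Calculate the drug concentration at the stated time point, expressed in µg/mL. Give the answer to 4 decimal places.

k = ln2 / t½ = 0.693147 / 37.4 = 0.01853 h⁻¹
C = C₀ · e^(−k·t) = 0.6060 × e^(−0.01853 × 150)
  = 0.6060 × 0.06207 = 0.03761 mg/L
(0.03761 mg/L = 0.03761 µg/mL)

0.0376 µg/mL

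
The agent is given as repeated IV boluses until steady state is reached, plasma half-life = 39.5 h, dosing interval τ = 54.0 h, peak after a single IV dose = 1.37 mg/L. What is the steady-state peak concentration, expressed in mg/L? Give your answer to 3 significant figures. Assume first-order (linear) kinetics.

k = ln2 / t½ = 0.693147 / 39.5 = 0.01755 h⁻¹
e^(−kτ) = e^(−0.01755 × 54.0) = 0.3876
Accumulation ratio R = 1 / (1 − e^(−kτ)) = 1 / (1 − 0.3876) = 1.633
Steady-state peak = C₀ × R = 1.37 × 1.633 = 2.237 mg/L

2.24 mg/L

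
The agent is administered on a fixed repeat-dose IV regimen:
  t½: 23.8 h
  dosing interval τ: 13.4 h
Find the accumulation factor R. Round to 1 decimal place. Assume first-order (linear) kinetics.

k = ln2 / t½ = 0.693147 / 23.8 = 0.02912 h⁻¹
e^(−kτ) = e^(−0.02912 × 13.4) = 0.6769
Accumulation ratio R = 1 / (1 − e^(−kτ)) = 1 / (1 − 0.6769) = 3.095

3.1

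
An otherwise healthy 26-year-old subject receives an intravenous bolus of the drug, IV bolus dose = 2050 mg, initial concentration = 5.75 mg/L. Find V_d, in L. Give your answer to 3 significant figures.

357 L

Vd = Dose / C₀ = 2050 / 5.75 = 356.5 L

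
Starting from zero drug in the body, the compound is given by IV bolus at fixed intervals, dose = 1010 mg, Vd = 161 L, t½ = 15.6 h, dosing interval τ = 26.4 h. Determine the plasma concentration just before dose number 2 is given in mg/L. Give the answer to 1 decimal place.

1.9 mg/L

C₀ per dose = Dose / Vd = 1010 / 161 = 6.273 mg/L
k = ln2 / t½ = 0.693147 / 15.6 = 0.04443 h⁻¹
Fraction remaining after one interval: r = e^(−kτ) = e^(−0.04443 × 26.4) = 0.3095
Before dose 2, 1 dose has been given (aged 1τ).
C_trough = C₀ × r = 6.273 × 0.3095 = 1.941 mg/L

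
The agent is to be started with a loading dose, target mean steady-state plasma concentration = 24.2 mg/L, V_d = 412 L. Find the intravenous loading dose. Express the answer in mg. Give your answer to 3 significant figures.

LD = Css × Vd = 24.2 × 412 = 9970 mg

9970 mg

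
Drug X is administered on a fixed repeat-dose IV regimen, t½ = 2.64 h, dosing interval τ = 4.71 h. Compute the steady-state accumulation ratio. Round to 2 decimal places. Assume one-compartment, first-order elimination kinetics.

1.41

k = ln2 / t½ = 0.693147 / 2.64 = 0.2626 h⁻¹
e^(−kτ) = e^(−0.2626 × 4.71) = 0.2903
Accumulation ratio R = 1 / (1 − e^(−kτ)) = 1 / (1 − 0.2903) = 1.409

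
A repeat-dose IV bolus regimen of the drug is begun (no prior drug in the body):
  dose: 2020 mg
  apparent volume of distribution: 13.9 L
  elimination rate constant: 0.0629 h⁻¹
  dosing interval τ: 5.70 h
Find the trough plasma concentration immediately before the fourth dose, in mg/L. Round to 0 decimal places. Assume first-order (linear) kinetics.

C₀ per dose = Dose / Vd = 2020 / 13.9 = 145.3 mg/L
Fraction remaining after one interval: r = e^(−kτ) = e^(−0.06290 × 5.70) = 0.6987
Before dose 4, 3 doses have been given (aged 1τ, 2τ, 3τ).
C_trough = C₀ × (r + r² + … + r^3) = C₀ × r(1−r^3)/(1−r)
        = 145.3 × 0.6987 × (1 − 0.3411) / (1 − 0.6987) = 222.0 mg/L

222 mg/L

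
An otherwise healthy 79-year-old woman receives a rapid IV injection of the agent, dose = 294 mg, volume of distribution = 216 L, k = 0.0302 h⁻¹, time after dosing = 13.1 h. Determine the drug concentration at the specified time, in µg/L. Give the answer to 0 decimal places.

916 µg/L

C₀ = Dose / Vd = 294.0 / 216 = 1.361 mg/L
C = C₀ · e^(−k·t) = 1.361 × e^(−0.03020 × 13.1)
  = 1.361 × 0.6733 = 0.9164 mg/L
Convert: 0.9164 mg/L × 1000 = 916.4 µg/L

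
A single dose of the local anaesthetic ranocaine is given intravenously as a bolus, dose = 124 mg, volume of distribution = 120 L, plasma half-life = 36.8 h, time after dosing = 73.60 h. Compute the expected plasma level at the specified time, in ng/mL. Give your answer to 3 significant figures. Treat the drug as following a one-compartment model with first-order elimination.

258 ng/mL

C₀ = Dose / Vd = 124.0 / 120 = 1.033 mg/L
k = ln2 / t½ = 0.693147 / 36.8 = 0.01884 h⁻¹
t / t½ = 73.60 / 36.8 = 2 half-lives
C = C₀ × (1/2)^2 = 1.033 × 0.2500 = 0.2583 mg/L
Convert: 0.2583 mg/L × 1000 = 258.3 ng/mL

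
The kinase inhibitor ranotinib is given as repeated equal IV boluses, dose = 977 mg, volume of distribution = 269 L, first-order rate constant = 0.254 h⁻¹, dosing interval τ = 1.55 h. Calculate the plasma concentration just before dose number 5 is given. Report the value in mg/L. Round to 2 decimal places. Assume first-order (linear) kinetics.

C₀ per dose = Dose / Vd = 977 / 269 = 3.632 mg/L
Fraction remaining after one interval: r = e^(−kτ) = e^(−0.2540 × 1.55) = 0.6746
Before dose 5, 4 doses have been given (aged 1τ, 2τ, 3τ, 4τ).
C_trough = C₀ × (r + r² + … + r^4) = C₀ × r(1−r^4)/(1−r)
        = 3.632 × 0.6746 × (1 − 0.2071) / (1 − 0.6746) = 5.970 mg/L

5.97 mg/L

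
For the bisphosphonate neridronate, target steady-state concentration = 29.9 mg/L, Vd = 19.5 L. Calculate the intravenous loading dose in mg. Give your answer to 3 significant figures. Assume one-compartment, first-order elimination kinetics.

LD = Css × Vd = 29.9 × 19.5 = 583.1 mg

583 mg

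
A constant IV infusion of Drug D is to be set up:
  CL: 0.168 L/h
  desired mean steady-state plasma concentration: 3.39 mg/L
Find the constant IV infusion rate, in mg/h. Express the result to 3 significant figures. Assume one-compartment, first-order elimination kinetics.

At steady state, infusion rate R₀ = Css × CL = 3.39 × 0.1680 = 0.5695 mg/h

0.570 mg/h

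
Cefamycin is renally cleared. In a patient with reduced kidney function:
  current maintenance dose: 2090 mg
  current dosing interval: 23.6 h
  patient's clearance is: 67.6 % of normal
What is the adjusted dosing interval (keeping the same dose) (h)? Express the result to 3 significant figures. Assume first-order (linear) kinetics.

To keep the same average steady-state level, dosing rate must scale with clearance.
CL ratio = 67.6 / 100 = 0.6760
New interval (same dose) = 23.6 / 0.6760 = 34.91 h

34.9 h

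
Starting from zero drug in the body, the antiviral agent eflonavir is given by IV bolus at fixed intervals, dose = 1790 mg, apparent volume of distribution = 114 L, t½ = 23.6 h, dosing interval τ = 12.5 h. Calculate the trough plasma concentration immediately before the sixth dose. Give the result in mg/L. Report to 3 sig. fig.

C₀ per dose = Dose / Vd = 1790 / 114 = 15.70 mg/L
k = ln2 / t½ = 0.693147 / 23.6 = 0.02937 h⁻¹
Fraction remaining after one interval: r = e^(−kτ) = e^(−0.02937 × 12.5) = 0.6927
Before dose 6, 5 doses have been given (aged 1τ, 2τ, 3τ, 4τ, 5τ).
C_trough = C₀ × (r + r² + … + r^5) = C₀ × r(1−r^5)/(1−r)
        = 15.70 × 0.6927 × (1 − 0.1595) / (1 − 0.6927) = 29.75 mg/L

29.8 mg/L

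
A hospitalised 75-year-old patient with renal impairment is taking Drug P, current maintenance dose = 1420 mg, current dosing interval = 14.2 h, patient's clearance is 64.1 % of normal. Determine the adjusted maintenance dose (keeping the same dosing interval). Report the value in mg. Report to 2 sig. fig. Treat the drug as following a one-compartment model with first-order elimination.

910 mg

To keep the same average steady-state level, dosing rate must scale with clearance.
CL ratio = 64.1 / 100 = 0.6410
New dose (same interval) = 1420 × 0.6410 = 910.2 mg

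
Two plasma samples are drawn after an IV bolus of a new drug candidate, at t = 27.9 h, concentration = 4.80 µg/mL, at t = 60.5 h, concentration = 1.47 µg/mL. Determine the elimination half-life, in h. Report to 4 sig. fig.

k = ln(C₁/C₂) / (t₂ − t₁) = ln(4.80/1.47) / (60.5 − 27.9)
  = 1.183 / 32.60 = 0.03629 h⁻¹
t½ = ln2 / k = 0.693147 / 0.03629 = 19.10 h

19.10 h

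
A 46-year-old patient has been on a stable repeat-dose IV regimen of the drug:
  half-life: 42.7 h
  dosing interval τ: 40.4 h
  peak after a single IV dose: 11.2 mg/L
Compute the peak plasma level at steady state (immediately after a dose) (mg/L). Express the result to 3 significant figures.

23.3 mg/L

k = ln2 / t½ = 0.693147 / 42.7 = 0.01623 h⁻¹
e^(−kτ) = e^(−0.01623 × 40.4) = 0.5191
Accumulation ratio R = 1 / (1 − e^(−kτ)) = 1 / (1 − 0.5191) = 2.079
Steady-state peak = C₀ × R = 11.2 × 2.079 = 23.28 mg/L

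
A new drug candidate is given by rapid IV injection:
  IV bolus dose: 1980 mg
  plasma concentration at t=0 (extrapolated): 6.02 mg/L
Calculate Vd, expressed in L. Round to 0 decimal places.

Vd = Dose / C₀ = 1980 / 6.02 = 328.9 L

329 L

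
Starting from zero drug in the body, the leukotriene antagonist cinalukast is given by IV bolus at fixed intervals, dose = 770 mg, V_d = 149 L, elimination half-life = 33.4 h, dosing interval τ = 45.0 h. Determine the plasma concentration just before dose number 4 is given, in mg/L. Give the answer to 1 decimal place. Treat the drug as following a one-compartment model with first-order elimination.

C₀ per dose = Dose / Vd = 770 / 149 = 5.168 mg/L
k = ln2 / t½ = 0.693147 / 33.4 = 0.02075 h⁻¹
Fraction remaining after one interval: r = e^(−kτ) = e^(−0.02075 × 45.0) = 0.3931
Before dose 4, 3 doses have been given (aged 1τ, 2τ, 3τ).
C_trough = C₀ × (r + r² + … + r^3) = C₀ × r(1−r^3)/(1−r)
        = 5.168 × 0.3931 × (1 − 0.06074) / (1 − 0.3931) = 3.144 mg/L

3.1 mg/L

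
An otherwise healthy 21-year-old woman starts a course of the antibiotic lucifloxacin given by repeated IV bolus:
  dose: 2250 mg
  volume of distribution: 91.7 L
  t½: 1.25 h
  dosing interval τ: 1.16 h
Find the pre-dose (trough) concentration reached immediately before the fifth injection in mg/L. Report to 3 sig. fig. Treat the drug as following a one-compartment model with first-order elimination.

C₀ per dose = Dose / Vd = 2250 / 91.7 = 24.54 mg/L
k = ln2 / t½ = 0.693147 / 1.25 = 0.5545 h⁻¹
Fraction remaining after one interval: r = e^(−kτ) = e^(−0.5545 × 1.16) = 0.5256
Before dose 5, 4 doses have been given (aged 1τ, 2τ, 3τ, 4τ).
C_trough = C₀ × (r + r² + … + r^4) = C₀ × r(1−r^4)/(1−r)
        = 24.54 × 0.5256 × (1 − 0.07632) / (1 − 0.5256) = 25.11 mg/L

25.1 mg/L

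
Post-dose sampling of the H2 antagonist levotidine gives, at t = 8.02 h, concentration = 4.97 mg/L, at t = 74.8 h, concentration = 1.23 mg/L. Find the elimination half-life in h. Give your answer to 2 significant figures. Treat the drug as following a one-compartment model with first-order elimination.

k = ln(C₁/C₂) / (t₂ − t₁) = ln(4.97/1.23) / (74.8 − 8.02)
  = 1.396 / 66.78 = 0.02090 h⁻¹
t½ = ln2 / k = 0.693147 / 0.02090 = 33.16 h

33 h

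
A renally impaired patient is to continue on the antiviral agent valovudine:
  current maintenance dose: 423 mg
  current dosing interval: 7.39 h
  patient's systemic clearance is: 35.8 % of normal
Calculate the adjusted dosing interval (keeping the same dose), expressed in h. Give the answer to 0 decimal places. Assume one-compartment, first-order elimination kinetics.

21 h

To keep the same average steady-state level, dosing rate must scale with clearance.
CL ratio = 35.8 / 100 = 0.3580
New interval (same dose) = 7.39 / 0.3580 = 20.64 h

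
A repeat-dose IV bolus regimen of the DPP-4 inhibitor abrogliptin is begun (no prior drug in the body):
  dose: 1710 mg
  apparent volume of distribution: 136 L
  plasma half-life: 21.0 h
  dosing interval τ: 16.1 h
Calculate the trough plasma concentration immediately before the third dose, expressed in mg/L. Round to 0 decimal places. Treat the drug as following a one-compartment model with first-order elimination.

12 mg/L

C₀ per dose = Dose / Vd = 1710 / 136 = 12.57 mg/L
k = ln2 / t½ = 0.693147 / 21.0 = 0.03301 h⁻¹
Fraction remaining after one interval: r = e^(−kτ) = e^(−0.03301 × 16.1) = 0.5877
Before dose 3, 2 doses have been given (aged 1τ, 2τ).
C_trough = C₀ × (r + r²) = 12.57 × (0.5877 + 0.3454) = 11.73 mg/L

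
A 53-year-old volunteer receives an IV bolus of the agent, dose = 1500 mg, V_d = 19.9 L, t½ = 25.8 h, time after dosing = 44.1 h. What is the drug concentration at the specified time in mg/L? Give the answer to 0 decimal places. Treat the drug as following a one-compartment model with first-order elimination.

C₀ = Dose / Vd = 1500 / 19.9 = 75.38 mg/L
k = ln2 / t½ = 0.693147 / 25.8 = 0.02687 h⁻¹
C = C₀ · e^(−k·t) = 75.38 × e^(−0.02687 × 44.1)
  = 75.38 × 0.3058 = 23.05 mg/L

23 mg/L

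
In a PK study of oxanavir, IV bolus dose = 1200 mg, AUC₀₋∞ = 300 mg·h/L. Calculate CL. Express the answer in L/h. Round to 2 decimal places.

CL = Dose / AUC = 1200 / 300 = 4.000 L/h

4.00 L/h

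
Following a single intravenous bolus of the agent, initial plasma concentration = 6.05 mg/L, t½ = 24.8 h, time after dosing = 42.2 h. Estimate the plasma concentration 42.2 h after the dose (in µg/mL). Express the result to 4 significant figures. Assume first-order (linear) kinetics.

k = ln2 / t½ = 0.693147 / 24.8 = 0.02795 h⁻¹
C = C₀ · e^(−k·t) = 6.050 × e^(−0.02795 × 42.2)
  = 6.050 × 0.3074 = 1.860 mg/L
(1.860 mg/L = 1.860 µg/mL)

1.860 µg/mL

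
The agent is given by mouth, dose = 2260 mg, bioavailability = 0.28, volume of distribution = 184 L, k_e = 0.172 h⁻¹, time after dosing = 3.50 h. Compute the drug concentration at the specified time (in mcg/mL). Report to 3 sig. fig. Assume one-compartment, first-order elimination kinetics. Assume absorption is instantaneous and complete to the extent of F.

Amount reaching circulation = F × Dose = 0.28 × 2260 = 632.8 mg
C₀ = F·Dose / Vd = 632.8 / 184 = 3.439 mg/L
C = C₀ · e^(−k·t) = 3.439 × e^(−0.1720 × 3.50)
  = 3.439 × 0.5477 = 1.884 mg/L
(1.884 mg/L = 1.884 mcg/mL)

1.88 mcg/mL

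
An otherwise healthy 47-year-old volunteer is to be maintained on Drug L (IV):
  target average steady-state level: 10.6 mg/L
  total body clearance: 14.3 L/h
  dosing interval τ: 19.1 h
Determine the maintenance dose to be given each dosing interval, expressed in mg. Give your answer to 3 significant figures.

At steady state, Dose/τ = Css × CL.
Dose = Css × CL × τ = 10.6 × 14.30 × 19.1 = 2895 mg

2900 mg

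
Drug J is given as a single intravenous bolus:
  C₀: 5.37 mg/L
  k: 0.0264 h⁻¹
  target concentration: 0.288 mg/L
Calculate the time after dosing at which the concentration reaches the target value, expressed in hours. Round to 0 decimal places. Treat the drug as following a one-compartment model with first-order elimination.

111 h

t = ln(C₀ / C) / k = ln(5.370 / 0.288) / 0.02640
  = ln(18.65) / 0.02640 = 2.926 / 0.02640 = 110.8 h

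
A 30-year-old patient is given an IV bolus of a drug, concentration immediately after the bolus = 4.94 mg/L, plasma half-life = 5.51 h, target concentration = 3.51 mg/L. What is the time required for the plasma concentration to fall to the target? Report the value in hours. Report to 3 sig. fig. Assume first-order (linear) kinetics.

k = ln2 / t½ = 0.693147 / 5.51 = 0.1258 h⁻¹
t = ln(C₀ / C) / k = ln(4.940 / 3.51) / 0.1258
  = ln(1.407) / 0.1258 = 0.3415 / 0.1258 = 2.715 h

2.72 h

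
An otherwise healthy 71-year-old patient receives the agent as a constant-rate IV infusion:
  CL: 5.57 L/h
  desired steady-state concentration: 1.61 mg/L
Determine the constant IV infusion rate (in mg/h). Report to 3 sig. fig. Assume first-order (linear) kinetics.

At steady state, infusion rate R₀ = Css × CL = 1.61 × 5.570 = 8.968 mg/h

8.97 mg/h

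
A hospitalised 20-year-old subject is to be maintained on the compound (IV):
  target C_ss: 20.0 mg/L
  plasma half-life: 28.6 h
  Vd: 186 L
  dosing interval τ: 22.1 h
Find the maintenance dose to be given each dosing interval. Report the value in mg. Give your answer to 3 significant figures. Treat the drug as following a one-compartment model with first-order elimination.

1990 mg

k = ln2 / t½ = 0.693147 / 28.6 = 0.02424 h⁻¹
CL = k × Vd = 0.02424 × 186 = 4.509 L/h
At steady state, Dose/τ = Css × CL.
Dose = Css × CL × τ = 20.0 × 4.509 × 22.1 = 1993 mg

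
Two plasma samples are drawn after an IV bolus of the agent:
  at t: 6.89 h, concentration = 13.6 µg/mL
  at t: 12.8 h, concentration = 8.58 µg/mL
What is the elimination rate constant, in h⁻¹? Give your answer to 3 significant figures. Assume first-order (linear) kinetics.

k = ln(C₁/C₂) / (t₂ − t₁) = ln(13.6/8.58) / (12.8 − 6.89)
  = 0.4606 / 5.910 = 0.07794 h⁻¹

0.0779 h⁻¹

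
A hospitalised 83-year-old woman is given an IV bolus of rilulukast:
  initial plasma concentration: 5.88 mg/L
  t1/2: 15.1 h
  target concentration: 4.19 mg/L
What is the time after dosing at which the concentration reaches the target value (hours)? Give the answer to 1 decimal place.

k = ln2 / t½ = 0.693147 / 15.1 = 0.04590 h⁻¹
t = ln(C₀ / C) / k = ln(5.880 / 4.19) / 0.04590
  = ln(1.403) / 0.04590 = 0.3386 / 0.04590 = 7.377 h

7.4 h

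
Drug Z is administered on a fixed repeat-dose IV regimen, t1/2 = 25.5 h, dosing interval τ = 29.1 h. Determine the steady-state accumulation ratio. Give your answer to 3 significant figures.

k = ln2 / t½ = 0.693147 / 25.5 = 0.02718 h⁻¹
e^(−kτ) = e^(−0.02718 × 29.1) = 0.4534
Accumulation ratio R = 1 / (1 − e^(−kτ)) = 1 / (1 − 0.4534) = 1.829

1.83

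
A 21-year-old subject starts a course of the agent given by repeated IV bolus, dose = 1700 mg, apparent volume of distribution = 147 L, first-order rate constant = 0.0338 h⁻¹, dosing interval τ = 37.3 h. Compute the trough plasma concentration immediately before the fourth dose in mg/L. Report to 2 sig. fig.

4.5 mg/L

C₀ per dose = Dose / Vd = 1700 / 147 = 11.56 mg/L
Fraction remaining after one interval: r = e^(−kτ) = e^(−0.03380 × 37.3) = 0.2834
Before dose 4, 3 doses have been given (aged 1τ, 2τ, 3τ).
C_trough = C₀ × (r + r² + … + r^3) = C₀ × r(1−r^3)/(1−r)
        = 11.56 × 0.2834 × (1 − 0.02276) / (1 − 0.2834) = 4.468 mg/L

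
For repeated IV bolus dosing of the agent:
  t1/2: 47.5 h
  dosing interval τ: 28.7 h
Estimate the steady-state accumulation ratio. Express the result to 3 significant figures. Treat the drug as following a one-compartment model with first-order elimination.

2.92

k = ln2 / t½ = 0.693147 / 47.5 = 0.01459 h⁻¹
e^(−kτ) = e^(−0.01459 × 28.7) = 0.6579
Accumulation ratio R = 1 / (1 − e^(−kτ)) = 1 / (1 − 0.6579) = 2.923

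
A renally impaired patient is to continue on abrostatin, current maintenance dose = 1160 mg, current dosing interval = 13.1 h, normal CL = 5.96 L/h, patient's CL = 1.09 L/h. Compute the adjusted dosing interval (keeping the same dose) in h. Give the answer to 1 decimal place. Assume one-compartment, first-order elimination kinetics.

To keep the same average steady-state level, dosing rate must scale with clearance.
CL ratio = 1.09 / 5.96 = 0.1829
New interval (same dose) = 13.1 / 0.1829 = 71.62 h

71.6 h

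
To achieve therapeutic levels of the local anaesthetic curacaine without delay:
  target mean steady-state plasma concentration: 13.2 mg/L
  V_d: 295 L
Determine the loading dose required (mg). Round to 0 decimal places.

LD = Css × Vd = 13.2 × 295 = 3894 mg

3894 mg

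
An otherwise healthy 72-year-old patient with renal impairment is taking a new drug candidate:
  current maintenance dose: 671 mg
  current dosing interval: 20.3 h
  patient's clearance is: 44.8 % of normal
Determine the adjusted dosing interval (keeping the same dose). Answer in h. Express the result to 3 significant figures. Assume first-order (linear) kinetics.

45.3 h

To keep the same average steady-state level, dosing rate must scale with clearance.
CL ratio = 44.8 / 100 = 0.4480
New interval (same dose) = 20.3 / 0.4480 = 45.31 h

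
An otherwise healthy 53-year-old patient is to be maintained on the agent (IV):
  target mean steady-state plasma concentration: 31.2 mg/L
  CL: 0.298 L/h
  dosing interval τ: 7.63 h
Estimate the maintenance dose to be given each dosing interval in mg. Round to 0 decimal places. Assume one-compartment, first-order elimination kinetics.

71 mg

At steady state, Dose/τ = Css × CL.
Dose = Css × CL × τ = 31.2 × 0.2980 × 7.63 = 70.94 mg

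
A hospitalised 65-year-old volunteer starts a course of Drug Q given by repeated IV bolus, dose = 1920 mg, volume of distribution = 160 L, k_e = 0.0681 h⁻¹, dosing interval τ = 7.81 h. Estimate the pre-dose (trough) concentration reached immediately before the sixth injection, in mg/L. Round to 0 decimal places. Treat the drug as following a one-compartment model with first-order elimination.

C₀ per dose = Dose / Vd = 1920 / 160 = 12.00 mg/L
Fraction remaining after one interval: r = e^(−kτ) = e^(−0.06810 × 7.81) = 0.5875
Before dose 6, 5 doses have been given (aged 1τ, 2τ, 3τ, 4τ, 5τ).
C_trough = C₀ × (r + r² + … + r^5) = C₀ × r(1−r^5)/(1−r)
        = 12.00 × 0.5875 × (1 − 0.06999) / (1 − 0.5875) = 15.89 mg/L

16 mg/L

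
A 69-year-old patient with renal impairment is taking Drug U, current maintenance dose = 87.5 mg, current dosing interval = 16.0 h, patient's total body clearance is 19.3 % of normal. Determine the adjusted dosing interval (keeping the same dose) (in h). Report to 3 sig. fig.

82.9 h

To keep the same average steady-state level, dosing rate must scale with clearance.
CL ratio = 19.3 / 100 = 0.1930
New interval (same dose) = 16.0 / 0.1930 = 82.90 h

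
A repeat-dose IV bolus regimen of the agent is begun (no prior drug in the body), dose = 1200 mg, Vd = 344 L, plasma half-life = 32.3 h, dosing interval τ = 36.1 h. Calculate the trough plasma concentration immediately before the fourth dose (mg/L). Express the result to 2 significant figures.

2.7 mg/L

C₀ per dose = Dose / Vd = 1200 / 344 = 3.488 mg/L
k = ln2 / t½ = 0.693147 / 32.3 = 0.02146 h⁻¹
Fraction remaining after one interval: r = e^(−kτ) = e^(−0.02146 × 36.1) = 0.4608
Before dose 4, 3 doses have been given (aged 1τ, 2τ, 3τ).
C_trough = C₀ × (r + r² + … + r^3) = C₀ × r(1−r^3)/(1−r)
        = 3.488 × 0.4608 × (1 − 0.09784) / (1 − 0.4608) = 2.689 mg/L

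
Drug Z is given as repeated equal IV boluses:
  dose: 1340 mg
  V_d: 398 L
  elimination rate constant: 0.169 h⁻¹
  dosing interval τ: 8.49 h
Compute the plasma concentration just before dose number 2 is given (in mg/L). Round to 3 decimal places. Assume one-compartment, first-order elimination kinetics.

0.802 mg/L

C₀ per dose = Dose / Vd = 1340 / 398 = 3.367 mg/L
Fraction remaining after one interval: r = e^(−kτ) = e^(−0.1690 × 8.49) = 0.2382
Before dose 2, 1 dose has been given (aged 1τ).
C_trough = C₀ × r = 3.367 × 0.2382 = 0.8020 mg/L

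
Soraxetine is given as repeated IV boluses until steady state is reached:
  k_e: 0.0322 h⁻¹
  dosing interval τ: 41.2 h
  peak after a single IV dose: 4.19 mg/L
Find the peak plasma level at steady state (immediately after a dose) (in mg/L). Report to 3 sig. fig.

e^(−kτ) = e^(−0.03220 × 41.2) = 0.2654
Accumulation ratio R = 1 / (1 − e^(−kτ)) = 1 / (1 − 0.2654) = 1.361
Steady-state peak = C₀ × R = 4.19 × 1.361 = 5.703 mg/L

5.70 mg/L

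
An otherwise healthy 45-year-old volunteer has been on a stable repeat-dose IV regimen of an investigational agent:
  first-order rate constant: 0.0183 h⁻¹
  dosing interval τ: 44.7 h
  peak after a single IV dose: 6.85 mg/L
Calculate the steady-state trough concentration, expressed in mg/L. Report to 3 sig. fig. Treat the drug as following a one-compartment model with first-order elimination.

5.41 mg/L

e^(−kτ) = e^(−0.01830 × 44.7) = 0.4413
Accumulation ratio R = 1 / (1 − e^(−kτ)) = 1 / (1 − 0.4413) = 1.790
Steady-state trough = C₀ × R × e^(−kτ) = 6.85 × 1.790 × 0.4413 = 5.411 mg/L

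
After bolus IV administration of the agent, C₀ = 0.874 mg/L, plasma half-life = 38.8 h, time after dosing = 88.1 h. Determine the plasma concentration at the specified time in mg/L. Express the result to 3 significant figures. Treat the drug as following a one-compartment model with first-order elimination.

k = ln2 / t½ = 0.693147 / 38.8 = 0.01786 h⁻¹
C = C₀ · e^(−k·t) = 0.8740 × e^(−0.01786 × 88.1)
  = 0.8740 × 0.2073 = 0.1812 mg/L

0.181 mg/L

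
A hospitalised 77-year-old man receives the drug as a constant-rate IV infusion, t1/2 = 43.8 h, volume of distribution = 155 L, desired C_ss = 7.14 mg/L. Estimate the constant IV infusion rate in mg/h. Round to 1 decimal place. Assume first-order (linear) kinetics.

17.5 mg/h

k = ln2 / t½ = 0.693147 / 43.8 = 0.01583 h⁻¹
CL = k × Vd = 0.01583 × 155 = 2.454 L/h
At steady state, infusion rate R₀ = Css × CL = 7.14 × 2.454 = 17.52 mg/h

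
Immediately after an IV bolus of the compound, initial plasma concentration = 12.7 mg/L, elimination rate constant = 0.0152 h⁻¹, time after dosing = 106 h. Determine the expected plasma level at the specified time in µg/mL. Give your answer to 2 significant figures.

2.5 µg/mL

C = C₀ · e^(−k·t) = 12.70 × e^(−0.01520 × 106)
  = 12.70 × 0.1996 = 2.535 mg/L
(2.535 mg/L = 2.535 µg/mL)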